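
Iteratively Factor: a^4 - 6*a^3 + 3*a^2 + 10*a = (a - 2)*(a^3 - 4*a^2 - 5*a) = a*(a - 2)*(a^2 - 4*a - 5) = a*(a - 2)*(a + 1)*(a - 5)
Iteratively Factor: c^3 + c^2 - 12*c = (c + 4)*(c^2 - 3*c) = c*(c + 4)*(c - 3)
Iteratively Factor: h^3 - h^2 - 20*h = (h - 5)*(h^2 + 4*h) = h*(h - 5)*(h + 4)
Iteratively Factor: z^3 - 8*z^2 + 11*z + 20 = (z - 5)*(z^2 - 3*z - 4) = (z - 5)*(z - 4)*(z + 1)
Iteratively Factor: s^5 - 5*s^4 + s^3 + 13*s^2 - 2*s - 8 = (s - 4)*(s^4 - s^3 - 3*s^2 + s + 2) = (s - 4)*(s + 1)*(s^3 - 2*s^2 - s + 2) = (s - 4)*(s - 1)*(s + 1)*(s^2 - s - 2) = (s - 4)*(s - 1)*(s + 1)^2*(s - 2)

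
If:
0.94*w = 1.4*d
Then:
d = 0.671428571428571*w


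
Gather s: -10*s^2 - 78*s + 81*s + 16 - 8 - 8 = -10*s^2 + 3*s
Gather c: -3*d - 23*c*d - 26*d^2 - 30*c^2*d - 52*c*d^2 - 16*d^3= -30*c^2*d + c*(-52*d^2 - 23*d) - 16*d^3 - 26*d^2 - 3*d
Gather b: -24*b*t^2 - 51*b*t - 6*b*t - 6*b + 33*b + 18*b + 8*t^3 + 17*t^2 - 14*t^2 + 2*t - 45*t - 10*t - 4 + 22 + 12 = b*(-24*t^2 - 57*t + 45) + 8*t^3 + 3*t^2 - 53*t + 30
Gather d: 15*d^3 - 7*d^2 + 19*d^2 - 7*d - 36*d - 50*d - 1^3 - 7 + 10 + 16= 15*d^3 + 12*d^2 - 93*d + 18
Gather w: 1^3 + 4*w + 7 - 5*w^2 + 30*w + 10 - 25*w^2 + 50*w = -30*w^2 + 84*w + 18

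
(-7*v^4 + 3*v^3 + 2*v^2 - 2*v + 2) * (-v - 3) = 7*v^5 + 18*v^4 - 11*v^3 - 4*v^2 + 4*v - 6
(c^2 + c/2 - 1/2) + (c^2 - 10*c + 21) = 2*c^2 - 19*c/2 + 41/2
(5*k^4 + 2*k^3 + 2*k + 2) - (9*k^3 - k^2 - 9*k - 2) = 5*k^4 - 7*k^3 + k^2 + 11*k + 4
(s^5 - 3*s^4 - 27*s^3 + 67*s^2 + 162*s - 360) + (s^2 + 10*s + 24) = s^5 - 3*s^4 - 27*s^3 + 68*s^2 + 172*s - 336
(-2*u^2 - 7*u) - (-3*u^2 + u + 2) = u^2 - 8*u - 2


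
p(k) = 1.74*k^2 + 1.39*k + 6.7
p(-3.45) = 22.61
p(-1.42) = 8.23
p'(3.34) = 13.01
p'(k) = 3.48*k + 1.39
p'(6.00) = 22.27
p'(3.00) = 11.83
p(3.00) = 26.53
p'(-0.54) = -0.49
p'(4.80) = 18.09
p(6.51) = 89.49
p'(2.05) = 8.52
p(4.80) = 53.46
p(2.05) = 16.86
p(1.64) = 13.66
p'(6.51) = 24.04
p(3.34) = 30.75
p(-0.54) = 6.46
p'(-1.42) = -3.55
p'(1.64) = 7.10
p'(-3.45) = -10.62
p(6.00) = 77.68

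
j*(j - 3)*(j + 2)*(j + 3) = j^4 + 2*j^3 - 9*j^2 - 18*j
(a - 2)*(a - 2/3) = a^2 - 8*a/3 + 4/3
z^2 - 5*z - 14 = (z - 7)*(z + 2)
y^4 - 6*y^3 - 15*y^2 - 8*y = y*(y - 8)*(y + 1)^2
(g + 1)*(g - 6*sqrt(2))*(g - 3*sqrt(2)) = g^3 - 9*sqrt(2)*g^2 + g^2 - 9*sqrt(2)*g + 36*g + 36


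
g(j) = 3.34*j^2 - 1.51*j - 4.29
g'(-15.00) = -101.71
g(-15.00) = 769.86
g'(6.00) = 38.57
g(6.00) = 106.89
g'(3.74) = 23.47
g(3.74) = 36.78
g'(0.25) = 0.16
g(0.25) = -4.46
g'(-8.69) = -59.56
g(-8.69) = 261.06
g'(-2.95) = -21.22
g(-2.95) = 29.23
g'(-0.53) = -5.05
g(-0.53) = -2.55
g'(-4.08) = -28.76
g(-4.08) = 57.47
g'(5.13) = 32.76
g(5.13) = 75.86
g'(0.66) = 2.90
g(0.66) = -3.83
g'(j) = 6.68*j - 1.51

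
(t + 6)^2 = t^2 + 12*t + 36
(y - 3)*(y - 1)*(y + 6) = y^3 + 2*y^2 - 21*y + 18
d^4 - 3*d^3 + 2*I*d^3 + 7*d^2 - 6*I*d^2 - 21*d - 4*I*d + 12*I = (d - 3)*(d - I)^2*(d + 4*I)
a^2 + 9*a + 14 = (a + 2)*(a + 7)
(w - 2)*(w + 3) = w^2 + w - 6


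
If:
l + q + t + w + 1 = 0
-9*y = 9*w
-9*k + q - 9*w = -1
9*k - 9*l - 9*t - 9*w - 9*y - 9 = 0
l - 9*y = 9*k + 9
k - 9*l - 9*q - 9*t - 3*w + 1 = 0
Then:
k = 53/25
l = 2313/50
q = -1/10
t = -2257/50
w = -101/50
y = 101/50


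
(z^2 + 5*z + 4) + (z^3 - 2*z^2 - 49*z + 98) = z^3 - z^2 - 44*z + 102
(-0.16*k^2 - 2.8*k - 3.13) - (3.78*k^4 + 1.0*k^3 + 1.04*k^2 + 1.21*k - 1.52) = -3.78*k^4 - 1.0*k^3 - 1.2*k^2 - 4.01*k - 1.61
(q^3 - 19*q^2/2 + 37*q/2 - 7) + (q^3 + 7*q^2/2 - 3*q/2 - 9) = 2*q^3 - 6*q^2 + 17*q - 16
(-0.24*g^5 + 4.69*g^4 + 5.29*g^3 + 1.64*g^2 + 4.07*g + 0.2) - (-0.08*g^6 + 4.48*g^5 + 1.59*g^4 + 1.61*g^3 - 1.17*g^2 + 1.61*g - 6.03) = 0.08*g^6 - 4.72*g^5 + 3.1*g^4 + 3.68*g^3 + 2.81*g^2 + 2.46*g + 6.23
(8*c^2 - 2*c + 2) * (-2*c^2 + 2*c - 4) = -16*c^4 + 20*c^3 - 40*c^2 + 12*c - 8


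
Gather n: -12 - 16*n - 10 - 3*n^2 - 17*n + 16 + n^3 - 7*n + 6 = n^3 - 3*n^2 - 40*n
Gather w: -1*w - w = -2*w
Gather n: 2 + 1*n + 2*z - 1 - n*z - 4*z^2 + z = n*(1 - z) - 4*z^2 + 3*z + 1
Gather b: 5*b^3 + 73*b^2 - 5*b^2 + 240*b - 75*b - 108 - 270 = 5*b^3 + 68*b^2 + 165*b - 378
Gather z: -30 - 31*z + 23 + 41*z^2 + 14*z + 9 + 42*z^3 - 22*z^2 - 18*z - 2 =42*z^3 + 19*z^2 - 35*z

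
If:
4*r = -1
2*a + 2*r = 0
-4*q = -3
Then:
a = 1/4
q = 3/4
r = -1/4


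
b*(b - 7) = b^2 - 7*b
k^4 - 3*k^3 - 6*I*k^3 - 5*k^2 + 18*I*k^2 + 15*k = k*(k - 3)*(k - 5*I)*(k - I)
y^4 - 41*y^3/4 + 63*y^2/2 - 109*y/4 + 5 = (y - 5)*(y - 4)*(y - 1)*(y - 1/4)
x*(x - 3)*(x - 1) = x^3 - 4*x^2 + 3*x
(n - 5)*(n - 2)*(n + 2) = n^3 - 5*n^2 - 4*n + 20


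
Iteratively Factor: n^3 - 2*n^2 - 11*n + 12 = (n + 3)*(n^2 - 5*n + 4) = (n - 1)*(n + 3)*(n - 4)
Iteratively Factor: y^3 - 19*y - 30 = (y + 2)*(y^2 - 2*y - 15) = (y - 5)*(y + 2)*(y + 3)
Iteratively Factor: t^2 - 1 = (t + 1)*(t - 1)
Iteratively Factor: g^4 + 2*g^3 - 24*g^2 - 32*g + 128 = (g - 4)*(g^3 + 6*g^2 - 32) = (g - 4)*(g + 4)*(g^2 + 2*g - 8) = (g - 4)*(g + 4)^2*(g - 2)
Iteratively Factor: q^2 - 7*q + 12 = (q - 3)*(q - 4)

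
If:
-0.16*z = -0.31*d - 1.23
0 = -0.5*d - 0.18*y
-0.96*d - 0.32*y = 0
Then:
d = 0.00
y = 0.00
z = 7.69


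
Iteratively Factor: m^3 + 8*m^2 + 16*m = (m + 4)*(m^2 + 4*m) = (m + 4)^2*(m)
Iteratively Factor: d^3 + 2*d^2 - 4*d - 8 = (d + 2)*(d^2 - 4) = (d - 2)*(d + 2)*(d + 2)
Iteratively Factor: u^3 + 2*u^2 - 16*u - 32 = (u + 2)*(u^2 - 16) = (u + 2)*(u + 4)*(u - 4)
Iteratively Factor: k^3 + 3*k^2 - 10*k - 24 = (k + 2)*(k^2 + k - 12) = (k + 2)*(k + 4)*(k - 3)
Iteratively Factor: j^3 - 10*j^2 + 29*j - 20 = (j - 4)*(j^2 - 6*j + 5) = (j - 4)*(j - 1)*(j - 5)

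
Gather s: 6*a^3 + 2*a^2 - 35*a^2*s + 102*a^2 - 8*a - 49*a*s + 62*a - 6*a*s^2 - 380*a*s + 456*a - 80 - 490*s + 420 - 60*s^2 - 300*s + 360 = 6*a^3 + 104*a^2 + 510*a + s^2*(-6*a - 60) + s*(-35*a^2 - 429*a - 790) + 700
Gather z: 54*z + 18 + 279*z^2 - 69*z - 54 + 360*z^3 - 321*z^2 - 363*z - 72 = 360*z^3 - 42*z^2 - 378*z - 108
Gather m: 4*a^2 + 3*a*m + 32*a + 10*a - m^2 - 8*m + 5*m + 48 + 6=4*a^2 + 42*a - m^2 + m*(3*a - 3) + 54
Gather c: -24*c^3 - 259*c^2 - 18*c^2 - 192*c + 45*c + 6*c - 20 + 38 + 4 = -24*c^3 - 277*c^2 - 141*c + 22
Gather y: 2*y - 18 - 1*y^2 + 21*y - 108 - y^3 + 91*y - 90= -y^3 - y^2 + 114*y - 216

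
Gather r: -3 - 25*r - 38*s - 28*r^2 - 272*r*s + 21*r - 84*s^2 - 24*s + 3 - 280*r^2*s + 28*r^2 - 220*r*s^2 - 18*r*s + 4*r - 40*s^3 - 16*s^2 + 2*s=-280*r^2*s + r*(-220*s^2 - 290*s) - 40*s^3 - 100*s^2 - 60*s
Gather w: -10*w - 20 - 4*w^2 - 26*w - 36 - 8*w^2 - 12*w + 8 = -12*w^2 - 48*w - 48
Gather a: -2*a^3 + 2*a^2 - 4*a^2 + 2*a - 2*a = -2*a^3 - 2*a^2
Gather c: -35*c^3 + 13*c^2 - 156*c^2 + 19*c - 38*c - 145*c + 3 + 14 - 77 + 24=-35*c^3 - 143*c^2 - 164*c - 36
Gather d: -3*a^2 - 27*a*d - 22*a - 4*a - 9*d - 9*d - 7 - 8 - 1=-3*a^2 - 26*a + d*(-27*a - 18) - 16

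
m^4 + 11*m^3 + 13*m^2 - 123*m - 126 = (m - 3)*(m + 1)*(m + 6)*(m + 7)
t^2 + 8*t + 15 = (t + 3)*(t + 5)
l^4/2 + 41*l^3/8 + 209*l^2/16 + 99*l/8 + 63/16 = (l/2 + 1/2)*(l + 3/4)*(l + 3/2)*(l + 7)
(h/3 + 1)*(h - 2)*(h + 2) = h^3/3 + h^2 - 4*h/3 - 4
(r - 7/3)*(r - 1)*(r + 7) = r^3 + 11*r^2/3 - 21*r + 49/3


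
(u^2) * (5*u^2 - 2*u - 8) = 5*u^4 - 2*u^3 - 8*u^2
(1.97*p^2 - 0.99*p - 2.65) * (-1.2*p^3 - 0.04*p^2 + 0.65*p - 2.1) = -2.364*p^5 + 1.1092*p^4 + 4.5001*p^3 - 4.6745*p^2 + 0.3565*p + 5.565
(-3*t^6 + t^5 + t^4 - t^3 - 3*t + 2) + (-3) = -3*t^6 + t^5 + t^4 - t^3 - 3*t - 1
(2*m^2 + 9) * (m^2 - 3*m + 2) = 2*m^4 - 6*m^3 + 13*m^2 - 27*m + 18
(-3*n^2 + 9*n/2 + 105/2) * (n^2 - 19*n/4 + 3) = -3*n^4 + 75*n^3/4 + 177*n^2/8 - 1887*n/8 + 315/2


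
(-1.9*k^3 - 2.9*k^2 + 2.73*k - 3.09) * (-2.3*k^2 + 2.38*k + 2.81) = 4.37*k^5 + 2.148*k^4 - 18.52*k^3 + 5.4554*k^2 + 0.317100000000001*k - 8.6829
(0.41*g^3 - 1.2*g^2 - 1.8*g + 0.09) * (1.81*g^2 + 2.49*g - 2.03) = 0.7421*g^5 - 1.1511*g^4 - 7.0783*g^3 - 1.8831*g^2 + 3.8781*g - 0.1827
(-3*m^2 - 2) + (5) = 3 - 3*m^2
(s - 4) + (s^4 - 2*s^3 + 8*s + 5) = s^4 - 2*s^3 + 9*s + 1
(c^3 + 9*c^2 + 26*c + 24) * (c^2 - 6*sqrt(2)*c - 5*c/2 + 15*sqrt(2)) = c^5 - 6*sqrt(2)*c^4 + 13*c^4/2 - 39*sqrt(2)*c^3 + 7*c^3/2 - 41*c^2 - 21*sqrt(2)*c^2 - 60*c + 246*sqrt(2)*c + 360*sqrt(2)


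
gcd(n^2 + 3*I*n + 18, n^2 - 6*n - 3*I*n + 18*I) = n - 3*I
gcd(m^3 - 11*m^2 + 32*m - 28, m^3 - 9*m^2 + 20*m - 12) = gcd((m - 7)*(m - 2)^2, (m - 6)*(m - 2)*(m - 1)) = m - 2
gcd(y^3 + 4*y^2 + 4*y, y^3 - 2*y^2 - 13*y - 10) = y + 2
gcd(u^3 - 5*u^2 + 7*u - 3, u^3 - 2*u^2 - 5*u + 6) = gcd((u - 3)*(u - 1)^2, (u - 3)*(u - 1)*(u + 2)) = u^2 - 4*u + 3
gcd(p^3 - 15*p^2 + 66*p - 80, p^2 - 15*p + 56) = p - 8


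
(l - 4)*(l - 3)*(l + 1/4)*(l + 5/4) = l^4 - 11*l^3/2 + 29*l^2/16 + 253*l/16 + 15/4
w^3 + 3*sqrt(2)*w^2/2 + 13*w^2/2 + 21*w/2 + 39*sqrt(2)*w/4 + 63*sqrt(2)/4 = (w + 3)*(w + 7/2)*(w + 3*sqrt(2)/2)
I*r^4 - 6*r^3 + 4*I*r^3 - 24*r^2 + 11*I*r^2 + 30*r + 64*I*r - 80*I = (r + 5)*(r - 2*I)*(r + 8*I)*(I*r - I)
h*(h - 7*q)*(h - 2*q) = h^3 - 9*h^2*q + 14*h*q^2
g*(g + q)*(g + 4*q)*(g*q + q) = g^4*q + 5*g^3*q^2 + g^3*q + 4*g^2*q^3 + 5*g^2*q^2 + 4*g*q^3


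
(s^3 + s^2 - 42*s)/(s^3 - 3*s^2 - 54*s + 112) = s*(s - 6)/(s^2 - 10*s + 16)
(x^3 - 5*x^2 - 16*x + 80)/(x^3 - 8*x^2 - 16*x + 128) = (x - 5)/(x - 8)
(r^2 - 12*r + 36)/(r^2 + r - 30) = (r^2 - 12*r + 36)/(r^2 + r - 30)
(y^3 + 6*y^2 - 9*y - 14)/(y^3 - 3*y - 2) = (y + 7)/(y + 1)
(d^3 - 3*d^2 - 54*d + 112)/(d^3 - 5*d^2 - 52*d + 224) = (d - 2)/(d - 4)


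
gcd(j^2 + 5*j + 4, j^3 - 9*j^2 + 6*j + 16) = j + 1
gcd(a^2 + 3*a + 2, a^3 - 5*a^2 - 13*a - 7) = a + 1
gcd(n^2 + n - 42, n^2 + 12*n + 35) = n + 7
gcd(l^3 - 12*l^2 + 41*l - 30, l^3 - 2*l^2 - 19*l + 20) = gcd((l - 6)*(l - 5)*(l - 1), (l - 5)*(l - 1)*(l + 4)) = l^2 - 6*l + 5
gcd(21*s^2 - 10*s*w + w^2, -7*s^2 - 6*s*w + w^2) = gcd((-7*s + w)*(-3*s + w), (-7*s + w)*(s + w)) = 7*s - w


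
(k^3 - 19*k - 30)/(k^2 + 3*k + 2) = (k^2 - 2*k - 15)/(k + 1)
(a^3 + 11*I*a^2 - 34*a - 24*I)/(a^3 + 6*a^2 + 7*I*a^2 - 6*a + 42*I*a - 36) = (a + 4*I)/(a + 6)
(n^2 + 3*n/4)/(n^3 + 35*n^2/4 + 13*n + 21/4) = n/(n^2 + 8*n + 7)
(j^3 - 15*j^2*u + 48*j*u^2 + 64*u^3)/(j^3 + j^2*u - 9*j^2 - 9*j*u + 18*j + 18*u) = (j^2 - 16*j*u + 64*u^2)/(j^2 - 9*j + 18)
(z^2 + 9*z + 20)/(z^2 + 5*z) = (z + 4)/z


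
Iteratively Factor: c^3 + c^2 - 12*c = (c)*(c^2 + c - 12) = c*(c - 3)*(c + 4)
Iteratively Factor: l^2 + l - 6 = (l - 2)*(l + 3)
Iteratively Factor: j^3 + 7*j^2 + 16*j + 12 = (j + 2)*(j^2 + 5*j + 6) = (j + 2)*(j + 3)*(j + 2)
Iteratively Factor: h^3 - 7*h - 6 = (h + 1)*(h^2 - h - 6) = (h - 3)*(h + 1)*(h + 2)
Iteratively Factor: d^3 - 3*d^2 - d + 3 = (d - 3)*(d^2 - 1) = (d - 3)*(d - 1)*(d + 1)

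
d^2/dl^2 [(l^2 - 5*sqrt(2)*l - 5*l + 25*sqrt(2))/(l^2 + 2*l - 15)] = 2*(-5*sqrt(2)*l^3 - 7*l^3 + 45*l^2 + 75*sqrt(2)*l^2 - 225*l - 75*sqrt(2)*l + 75 + 325*sqrt(2))/(l^6 + 6*l^5 - 33*l^4 - 172*l^3 + 495*l^2 + 1350*l - 3375)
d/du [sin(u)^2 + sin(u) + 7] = sin(2*u) + cos(u)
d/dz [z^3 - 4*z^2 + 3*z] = 3*z^2 - 8*z + 3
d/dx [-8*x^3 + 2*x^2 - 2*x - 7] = -24*x^2 + 4*x - 2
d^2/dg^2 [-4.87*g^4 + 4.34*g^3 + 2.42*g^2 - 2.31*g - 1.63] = -58.44*g^2 + 26.04*g + 4.84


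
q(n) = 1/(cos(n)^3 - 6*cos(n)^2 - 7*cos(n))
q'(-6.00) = -0.03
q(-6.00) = -0.09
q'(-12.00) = -0.09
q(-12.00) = -0.10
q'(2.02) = -0.33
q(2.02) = 0.55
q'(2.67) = 4.68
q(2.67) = 1.30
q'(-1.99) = 0.46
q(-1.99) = 0.56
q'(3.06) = 920.47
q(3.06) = 37.71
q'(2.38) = 0.94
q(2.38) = 0.65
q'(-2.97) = -98.94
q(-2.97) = 8.65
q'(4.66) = 51.89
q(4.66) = 2.86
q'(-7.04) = 0.16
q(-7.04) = -0.13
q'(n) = (3*sin(n)*cos(n)^2 - 12*sin(n)*cos(n) - 7*sin(n))/(cos(n)^3 - 6*cos(n)^2 - 7*cos(n))^2 = (3*sin(n) - 7*sin(n)/cos(n)^2 - 12*tan(n))/(sin(n)^2 + 6*cos(n) + 6)^2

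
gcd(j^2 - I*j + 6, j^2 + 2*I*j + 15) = j - 3*I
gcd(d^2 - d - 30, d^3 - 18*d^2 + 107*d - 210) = d - 6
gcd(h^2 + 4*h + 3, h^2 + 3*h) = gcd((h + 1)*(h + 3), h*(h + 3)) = h + 3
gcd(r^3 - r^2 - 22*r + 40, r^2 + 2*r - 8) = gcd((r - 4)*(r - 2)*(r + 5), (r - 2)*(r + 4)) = r - 2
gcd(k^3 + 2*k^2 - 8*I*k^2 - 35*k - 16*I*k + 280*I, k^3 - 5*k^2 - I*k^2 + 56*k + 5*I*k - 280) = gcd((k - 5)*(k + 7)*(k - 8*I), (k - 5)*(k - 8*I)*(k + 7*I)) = k^2 + k*(-5 - 8*I) + 40*I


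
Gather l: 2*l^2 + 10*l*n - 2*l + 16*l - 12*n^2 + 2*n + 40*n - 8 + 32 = 2*l^2 + l*(10*n + 14) - 12*n^2 + 42*n + 24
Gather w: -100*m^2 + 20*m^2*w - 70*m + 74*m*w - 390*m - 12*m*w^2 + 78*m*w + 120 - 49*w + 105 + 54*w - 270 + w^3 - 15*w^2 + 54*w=-100*m^2 - 460*m + w^3 + w^2*(-12*m - 15) + w*(20*m^2 + 152*m + 59) - 45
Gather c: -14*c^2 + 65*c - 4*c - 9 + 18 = -14*c^2 + 61*c + 9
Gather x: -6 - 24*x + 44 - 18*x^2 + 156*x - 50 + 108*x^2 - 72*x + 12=90*x^2 + 60*x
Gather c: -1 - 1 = -2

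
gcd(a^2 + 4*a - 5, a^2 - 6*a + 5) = a - 1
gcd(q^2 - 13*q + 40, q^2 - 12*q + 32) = q - 8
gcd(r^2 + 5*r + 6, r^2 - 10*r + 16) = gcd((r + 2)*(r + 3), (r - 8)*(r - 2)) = 1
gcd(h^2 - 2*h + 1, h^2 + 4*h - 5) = h - 1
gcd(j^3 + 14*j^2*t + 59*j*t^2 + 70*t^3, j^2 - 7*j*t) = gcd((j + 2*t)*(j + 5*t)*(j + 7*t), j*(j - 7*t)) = 1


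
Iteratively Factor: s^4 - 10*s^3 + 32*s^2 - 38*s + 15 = (s - 3)*(s^3 - 7*s^2 + 11*s - 5) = (s - 3)*(s - 1)*(s^2 - 6*s + 5) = (s - 5)*(s - 3)*(s - 1)*(s - 1)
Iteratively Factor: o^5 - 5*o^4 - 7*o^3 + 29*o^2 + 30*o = (o)*(o^4 - 5*o^3 - 7*o^2 + 29*o + 30) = o*(o + 1)*(o^3 - 6*o^2 - o + 30) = o*(o + 1)*(o + 2)*(o^2 - 8*o + 15) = o*(o - 5)*(o + 1)*(o + 2)*(o - 3)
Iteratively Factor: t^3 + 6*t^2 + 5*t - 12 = (t - 1)*(t^2 + 7*t + 12) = (t - 1)*(t + 3)*(t + 4)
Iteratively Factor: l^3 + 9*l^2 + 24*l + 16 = (l + 4)*(l^2 + 5*l + 4) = (l + 4)^2*(l + 1)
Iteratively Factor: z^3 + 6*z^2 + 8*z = (z)*(z^2 + 6*z + 8) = z*(z + 2)*(z + 4)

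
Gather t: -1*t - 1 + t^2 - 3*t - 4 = t^2 - 4*t - 5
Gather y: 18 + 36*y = 36*y + 18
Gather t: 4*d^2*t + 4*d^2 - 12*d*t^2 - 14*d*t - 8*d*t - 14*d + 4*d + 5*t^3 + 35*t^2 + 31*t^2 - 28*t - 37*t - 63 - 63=4*d^2 - 10*d + 5*t^3 + t^2*(66 - 12*d) + t*(4*d^2 - 22*d - 65) - 126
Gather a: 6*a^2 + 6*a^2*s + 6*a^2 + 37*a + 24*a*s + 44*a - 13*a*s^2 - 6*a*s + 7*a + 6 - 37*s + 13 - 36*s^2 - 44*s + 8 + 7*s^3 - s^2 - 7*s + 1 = a^2*(6*s + 12) + a*(-13*s^2 + 18*s + 88) + 7*s^3 - 37*s^2 - 88*s + 28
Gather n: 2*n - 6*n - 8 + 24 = 16 - 4*n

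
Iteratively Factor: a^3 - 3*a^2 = (a - 3)*(a^2) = a*(a - 3)*(a)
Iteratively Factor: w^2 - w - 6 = (w + 2)*(w - 3)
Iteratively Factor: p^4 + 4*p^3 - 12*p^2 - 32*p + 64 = (p + 4)*(p^3 - 12*p + 16) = (p - 2)*(p + 4)*(p^2 + 2*p - 8) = (p - 2)*(p + 4)^2*(p - 2)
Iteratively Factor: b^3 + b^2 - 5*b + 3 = (b - 1)*(b^2 + 2*b - 3) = (b - 1)*(b + 3)*(b - 1)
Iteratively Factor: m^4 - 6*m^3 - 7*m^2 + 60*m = (m)*(m^3 - 6*m^2 - 7*m + 60) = m*(m - 4)*(m^2 - 2*m - 15) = m*(m - 4)*(m + 3)*(m - 5)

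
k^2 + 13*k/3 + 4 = (k + 4/3)*(k + 3)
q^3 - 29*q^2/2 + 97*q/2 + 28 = (q - 8)*(q - 7)*(q + 1/2)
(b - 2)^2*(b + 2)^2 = b^4 - 8*b^2 + 16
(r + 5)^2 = r^2 + 10*r + 25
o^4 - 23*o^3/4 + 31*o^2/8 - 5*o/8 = o*(o - 5)*(o - 1/2)*(o - 1/4)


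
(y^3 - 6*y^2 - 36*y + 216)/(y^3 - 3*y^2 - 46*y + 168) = (y^2 - 36)/(y^2 + 3*y - 28)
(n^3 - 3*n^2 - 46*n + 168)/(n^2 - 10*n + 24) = n + 7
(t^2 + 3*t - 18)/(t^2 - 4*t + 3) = (t + 6)/(t - 1)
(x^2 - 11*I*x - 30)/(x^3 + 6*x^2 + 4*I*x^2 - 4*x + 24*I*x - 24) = (x^2 - 11*I*x - 30)/(x^3 + x^2*(6 + 4*I) + x*(-4 + 24*I) - 24)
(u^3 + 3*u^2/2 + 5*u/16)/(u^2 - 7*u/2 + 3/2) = u*(16*u^2 + 24*u + 5)/(8*(2*u^2 - 7*u + 3))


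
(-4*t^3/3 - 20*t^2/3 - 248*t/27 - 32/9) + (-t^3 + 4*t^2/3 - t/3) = -7*t^3/3 - 16*t^2/3 - 257*t/27 - 32/9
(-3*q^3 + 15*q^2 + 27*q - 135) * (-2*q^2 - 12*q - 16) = 6*q^5 + 6*q^4 - 186*q^3 - 294*q^2 + 1188*q + 2160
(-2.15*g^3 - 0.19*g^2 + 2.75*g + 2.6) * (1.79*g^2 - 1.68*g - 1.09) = -3.8485*g^5 + 3.2719*g^4 + 7.5852*g^3 + 0.241099999999999*g^2 - 7.3655*g - 2.834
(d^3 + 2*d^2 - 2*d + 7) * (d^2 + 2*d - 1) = d^5 + 4*d^4 + d^3 + d^2 + 16*d - 7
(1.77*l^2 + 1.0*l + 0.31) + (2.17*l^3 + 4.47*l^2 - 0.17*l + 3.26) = 2.17*l^3 + 6.24*l^2 + 0.83*l + 3.57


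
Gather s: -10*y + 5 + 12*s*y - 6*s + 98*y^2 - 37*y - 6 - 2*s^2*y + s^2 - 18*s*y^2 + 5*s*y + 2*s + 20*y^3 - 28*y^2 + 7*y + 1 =s^2*(1 - 2*y) + s*(-18*y^2 + 17*y - 4) + 20*y^3 + 70*y^2 - 40*y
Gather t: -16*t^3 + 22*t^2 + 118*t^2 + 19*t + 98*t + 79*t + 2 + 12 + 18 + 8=-16*t^3 + 140*t^2 + 196*t + 40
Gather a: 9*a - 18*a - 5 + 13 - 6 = 2 - 9*a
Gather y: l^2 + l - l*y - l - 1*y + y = l^2 - l*y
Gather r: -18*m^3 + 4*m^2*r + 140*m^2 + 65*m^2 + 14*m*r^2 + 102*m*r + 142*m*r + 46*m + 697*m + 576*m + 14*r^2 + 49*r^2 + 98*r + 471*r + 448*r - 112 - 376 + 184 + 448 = -18*m^3 + 205*m^2 + 1319*m + r^2*(14*m + 63) + r*(4*m^2 + 244*m + 1017) + 144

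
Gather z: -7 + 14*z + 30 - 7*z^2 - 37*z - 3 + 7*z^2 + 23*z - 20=0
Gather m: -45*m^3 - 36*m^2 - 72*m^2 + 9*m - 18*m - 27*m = -45*m^3 - 108*m^2 - 36*m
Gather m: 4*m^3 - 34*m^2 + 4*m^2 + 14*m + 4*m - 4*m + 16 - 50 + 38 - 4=4*m^3 - 30*m^2 + 14*m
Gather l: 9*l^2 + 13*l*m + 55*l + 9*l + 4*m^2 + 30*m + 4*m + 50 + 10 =9*l^2 + l*(13*m + 64) + 4*m^2 + 34*m + 60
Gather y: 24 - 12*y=24 - 12*y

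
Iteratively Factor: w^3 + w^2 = (w)*(w^2 + w) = w*(w + 1)*(w)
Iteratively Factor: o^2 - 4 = (o + 2)*(o - 2)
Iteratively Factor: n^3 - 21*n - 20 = (n - 5)*(n^2 + 5*n + 4) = (n - 5)*(n + 4)*(n + 1)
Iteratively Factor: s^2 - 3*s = (s - 3)*(s)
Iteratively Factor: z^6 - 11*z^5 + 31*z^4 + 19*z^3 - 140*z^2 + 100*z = (z - 2)*(z^5 - 9*z^4 + 13*z^3 + 45*z^2 - 50*z) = (z - 2)*(z - 1)*(z^4 - 8*z^3 + 5*z^2 + 50*z) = (z - 5)*(z - 2)*(z - 1)*(z^3 - 3*z^2 - 10*z) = (z - 5)^2*(z - 2)*(z - 1)*(z^2 + 2*z) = z*(z - 5)^2*(z - 2)*(z - 1)*(z + 2)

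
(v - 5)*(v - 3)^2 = v^3 - 11*v^2 + 39*v - 45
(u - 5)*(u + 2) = u^2 - 3*u - 10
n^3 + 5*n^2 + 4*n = n*(n + 1)*(n + 4)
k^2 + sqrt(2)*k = k*(k + sqrt(2))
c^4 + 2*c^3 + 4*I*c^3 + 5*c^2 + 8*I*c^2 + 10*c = c*(c + 2)*(c - I)*(c + 5*I)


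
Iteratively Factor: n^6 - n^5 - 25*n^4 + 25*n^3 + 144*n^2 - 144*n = (n + 4)*(n^5 - 5*n^4 - 5*n^3 + 45*n^2 - 36*n) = n*(n + 4)*(n^4 - 5*n^3 - 5*n^2 + 45*n - 36) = n*(n + 3)*(n + 4)*(n^3 - 8*n^2 + 19*n - 12) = n*(n - 3)*(n + 3)*(n + 4)*(n^2 - 5*n + 4) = n*(n - 3)*(n - 1)*(n + 3)*(n + 4)*(n - 4)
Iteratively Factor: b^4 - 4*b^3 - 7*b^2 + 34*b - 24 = (b - 2)*(b^3 - 2*b^2 - 11*b + 12) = (b - 2)*(b + 3)*(b^2 - 5*b + 4) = (b - 2)*(b - 1)*(b + 3)*(b - 4)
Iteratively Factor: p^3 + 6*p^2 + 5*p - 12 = (p + 4)*(p^2 + 2*p - 3) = (p + 3)*(p + 4)*(p - 1)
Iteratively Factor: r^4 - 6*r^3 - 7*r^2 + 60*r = (r - 4)*(r^3 - 2*r^2 - 15*r) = r*(r - 4)*(r^2 - 2*r - 15) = r*(r - 5)*(r - 4)*(r + 3)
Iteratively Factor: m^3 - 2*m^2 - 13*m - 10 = (m + 2)*(m^2 - 4*m - 5) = (m + 1)*(m + 2)*(m - 5)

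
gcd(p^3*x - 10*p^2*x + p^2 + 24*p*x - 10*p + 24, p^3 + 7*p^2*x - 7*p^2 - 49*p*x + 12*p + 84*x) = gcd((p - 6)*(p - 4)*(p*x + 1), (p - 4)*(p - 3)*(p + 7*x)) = p - 4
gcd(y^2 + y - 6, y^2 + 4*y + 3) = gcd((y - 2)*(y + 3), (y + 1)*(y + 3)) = y + 3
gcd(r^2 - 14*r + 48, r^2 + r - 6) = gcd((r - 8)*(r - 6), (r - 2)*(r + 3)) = 1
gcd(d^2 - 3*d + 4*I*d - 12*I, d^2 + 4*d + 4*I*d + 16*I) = d + 4*I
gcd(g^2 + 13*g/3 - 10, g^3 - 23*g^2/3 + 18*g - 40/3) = g - 5/3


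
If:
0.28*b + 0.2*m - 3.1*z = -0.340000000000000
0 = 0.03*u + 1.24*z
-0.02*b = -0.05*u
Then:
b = -103.333333333333*z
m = 160.166666666667*z - 1.7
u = -41.3333333333333*z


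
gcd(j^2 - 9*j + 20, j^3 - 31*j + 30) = j - 5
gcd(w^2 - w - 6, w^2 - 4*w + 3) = w - 3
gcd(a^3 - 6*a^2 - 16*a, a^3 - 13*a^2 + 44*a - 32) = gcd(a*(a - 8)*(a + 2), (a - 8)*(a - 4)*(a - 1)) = a - 8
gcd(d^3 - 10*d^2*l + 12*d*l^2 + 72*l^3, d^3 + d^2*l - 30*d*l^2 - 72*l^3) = d - 6*l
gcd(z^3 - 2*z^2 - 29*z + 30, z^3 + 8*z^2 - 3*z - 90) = z + 5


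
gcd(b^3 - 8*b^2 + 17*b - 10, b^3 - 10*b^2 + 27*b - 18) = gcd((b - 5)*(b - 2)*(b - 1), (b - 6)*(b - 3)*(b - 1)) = b - 1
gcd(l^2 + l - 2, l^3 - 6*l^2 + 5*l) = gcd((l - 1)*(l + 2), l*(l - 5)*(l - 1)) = l - 1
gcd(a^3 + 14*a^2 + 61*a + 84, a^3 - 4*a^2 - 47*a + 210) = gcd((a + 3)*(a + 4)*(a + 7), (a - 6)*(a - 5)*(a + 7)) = a + 7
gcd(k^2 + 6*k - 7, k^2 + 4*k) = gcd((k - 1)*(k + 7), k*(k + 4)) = 1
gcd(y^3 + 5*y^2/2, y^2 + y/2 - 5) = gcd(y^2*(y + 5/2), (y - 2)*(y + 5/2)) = y + 5/2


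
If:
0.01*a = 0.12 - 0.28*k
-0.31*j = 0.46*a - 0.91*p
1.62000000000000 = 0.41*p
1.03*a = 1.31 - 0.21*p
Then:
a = 0.47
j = 10.91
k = 0.41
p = 3.95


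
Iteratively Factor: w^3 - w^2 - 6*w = (w + 2)*(w^2 - 3*w) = w*(w + 2)*(w - 3)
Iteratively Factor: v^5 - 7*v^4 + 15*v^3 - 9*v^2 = (v - 1)*(v^4 - 6*v^3 + 9*v^2) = v*(v - 1)*(v^3 - 6*v^2 + 9*v) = v*(v - 3)*(v - 1)*(v^2 - 3*v) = v^2*(v - 3)*(v - 1)*(v - 3)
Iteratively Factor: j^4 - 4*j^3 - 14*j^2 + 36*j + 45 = (j - 5)*(j^3 + j^2 - 9*j - 9) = (j - 5)*(j - 3)*(j^2 + 4*j + 3) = (j - 5)*(j - 3)*(j + 3)*(j + 1)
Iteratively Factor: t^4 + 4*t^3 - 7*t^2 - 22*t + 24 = (t - 2)*(t^3 + 6*t^2 + 5*t - 12) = (t - 2)*(t + 4)*(t^2 + 2*t - 3) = (t - 2)*(t + 3)*(t + 4)*(t - 1)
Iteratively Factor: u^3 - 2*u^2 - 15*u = (u - 5)*(u^2 + 3*u) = u*(u - 5)*(u + 3)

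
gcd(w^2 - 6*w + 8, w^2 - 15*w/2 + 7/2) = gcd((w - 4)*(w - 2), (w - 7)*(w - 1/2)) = 1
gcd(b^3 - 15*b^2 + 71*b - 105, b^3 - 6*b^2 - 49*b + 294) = b - 7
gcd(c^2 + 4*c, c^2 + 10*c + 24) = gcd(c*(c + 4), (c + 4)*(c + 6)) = c + 4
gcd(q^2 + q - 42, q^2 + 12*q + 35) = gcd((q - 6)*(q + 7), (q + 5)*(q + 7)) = q + 7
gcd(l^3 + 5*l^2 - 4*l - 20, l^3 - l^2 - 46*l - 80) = l^2 + 7*l + 10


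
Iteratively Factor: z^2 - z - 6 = (z + 2)*(z - 3)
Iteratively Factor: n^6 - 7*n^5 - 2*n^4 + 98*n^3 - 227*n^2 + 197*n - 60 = (n - 5)*(n^5 - 2*n^4 - 12*n^3 + 38*n^2 - 37*n + 12) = (n - 5)*(n - 1)*(n^4 - n^3 - 13*n^2 + 25*n - 12) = (n - 5)*(n - 1)*(n + 4)*(n^3 - 5*n^2 + 7*n - 3) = (n - 5)*(n - 1)^2*(n + 4)*(n^2 - 4*n + 3) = (n - 5)*(n - 1)^3*(n + 4)*(n - 3)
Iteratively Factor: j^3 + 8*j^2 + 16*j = (j + 4)*(j^2 + 4*j) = (j + 4)^2*(j)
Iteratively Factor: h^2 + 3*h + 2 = (h + 1)*(h + 2)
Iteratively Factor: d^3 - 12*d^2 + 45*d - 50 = (d - 5)*(d^2 - 7*d + 10) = (d - 5)*(d - 2)*(d - 5)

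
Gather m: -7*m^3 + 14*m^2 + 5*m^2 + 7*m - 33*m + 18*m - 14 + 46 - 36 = -7*m^3 + 19*m^2 - 8*m - 4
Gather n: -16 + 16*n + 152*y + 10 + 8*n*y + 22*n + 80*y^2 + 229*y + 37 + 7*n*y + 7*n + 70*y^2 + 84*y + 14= n*(15*y + 45) + 150*y^2 + 465*y + 45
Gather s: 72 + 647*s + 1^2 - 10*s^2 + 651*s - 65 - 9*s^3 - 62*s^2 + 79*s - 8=-9*s^3 - 72*s^2 + 1377*s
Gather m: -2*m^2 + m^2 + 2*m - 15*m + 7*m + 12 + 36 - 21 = -m^2 - 6*m + 27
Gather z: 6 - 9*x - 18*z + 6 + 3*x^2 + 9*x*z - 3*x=3*x^2 - 12*x + z*(9*x - 18) + 12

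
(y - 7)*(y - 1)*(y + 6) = y^3 - 2*y^2 - 41*y + 42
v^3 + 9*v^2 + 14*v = v*(v + 2)*(v + 7)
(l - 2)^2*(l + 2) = l^3 - 2*l^2 - 4*l + 8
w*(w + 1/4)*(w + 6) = w^3 + 25*w^2/4 + 3*w/2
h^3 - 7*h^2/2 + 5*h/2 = h*(h - 5/2)*(h - 1)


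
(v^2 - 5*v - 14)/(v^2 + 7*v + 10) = (v - 7)/(v + 5)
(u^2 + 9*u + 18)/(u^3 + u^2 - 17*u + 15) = (u^2 + 9*u + 18)/(u^3 + u^2 - 17*u + 15)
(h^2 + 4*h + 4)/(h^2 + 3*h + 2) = (h + 2)/(h + 1)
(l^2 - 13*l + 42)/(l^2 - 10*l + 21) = (l - 6)/(l - 3)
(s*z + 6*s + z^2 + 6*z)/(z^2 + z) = (s*z + 6*s + z^2 + 6*z)/(z*(z + 1))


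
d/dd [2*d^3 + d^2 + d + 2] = 6*d^2 + 2*d + 1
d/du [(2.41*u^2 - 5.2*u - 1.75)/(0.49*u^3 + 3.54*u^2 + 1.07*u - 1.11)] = (-1.1809*u^4 + 5.096*u^3 + 23.5592*u^2 + 7.0398*u + 7.6445)/(0.2401*u^6 + 3.4692*u^5 + 13.5802*u^4 + 6.4878*u^3 - 6.7139*u^2 - 2.3754*u + 1.2321)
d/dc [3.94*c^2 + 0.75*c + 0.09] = 7.88*c + 0.75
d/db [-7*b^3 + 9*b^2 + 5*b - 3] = -21*b^2 + 18*b + 5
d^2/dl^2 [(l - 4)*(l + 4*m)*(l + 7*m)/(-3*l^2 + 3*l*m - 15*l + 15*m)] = 2*(-(l - 4)*(l + 4*m)*(l + 7*m)*(2*l - m + 5)^2 + (-3*l - 11*m + 4)*(l^2 - l*m + 5*l - 5*m)^2 + (l^2 - l*m + 5*l - 5*m)*((l - 4)*(l + 4*m)*(l + 7*m) + (l - 4)*(l + 4*m)*(2*l - m + 5) + (l - 4)*(l + 7*m)*(2*l - m + 5) + (l + 4*m)*(l + 7*m)*(2*l - m + 5)))/(3*(l^2 - l*m + 5*l - 5*m)^3)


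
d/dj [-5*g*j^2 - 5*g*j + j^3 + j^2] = -10*g*j - 5*g + 3*j^2 + 2*j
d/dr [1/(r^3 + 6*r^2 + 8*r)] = (-3*r^2 - 12*r - 8)/(r^2*(r^2 + 6*r + 8)^2)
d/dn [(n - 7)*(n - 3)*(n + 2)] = 3*n^2 - 16*n + 1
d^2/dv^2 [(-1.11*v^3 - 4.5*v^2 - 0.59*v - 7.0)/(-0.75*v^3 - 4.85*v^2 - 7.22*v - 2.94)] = (-3.01275000000001*v^6 - 34.07265*v^5 - 115.44885*v^4 + 58.7689179999998*v^3 + 956.141088*v^2 + 1385.193516*v + 582.916376)/(0.421875*v^9 + 8.184375*v^8 + 65.109375*v^7 + 276.621875*v^6 + 690.95175*v^5 + 1061.45727*v^4 + 1013.515028*v^3 + 585.536868*v^2 + 187.220376*v + 25.412184)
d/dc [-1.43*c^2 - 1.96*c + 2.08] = -2.86*c - 1.96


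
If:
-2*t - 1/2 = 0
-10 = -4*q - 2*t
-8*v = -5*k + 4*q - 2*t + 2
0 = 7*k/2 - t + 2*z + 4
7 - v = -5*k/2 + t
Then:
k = -71/15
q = 21/8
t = -1/4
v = -55/12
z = 739/120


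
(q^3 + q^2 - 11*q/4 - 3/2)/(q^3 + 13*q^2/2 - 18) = (q + 1/2)/(q + 6)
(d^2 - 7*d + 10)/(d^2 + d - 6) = (d - 5)/(d + 3)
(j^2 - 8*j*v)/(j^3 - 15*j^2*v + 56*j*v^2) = 1/(j - 7*v)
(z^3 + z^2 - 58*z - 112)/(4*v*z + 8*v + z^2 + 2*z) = (z^2 - z - 56)/(4*v + z)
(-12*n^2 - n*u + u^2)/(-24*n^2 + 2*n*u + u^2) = (3*n + u)/(6*n + u)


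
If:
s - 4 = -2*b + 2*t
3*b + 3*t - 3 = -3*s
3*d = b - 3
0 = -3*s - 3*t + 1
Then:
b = 2/3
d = -7/9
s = 10/9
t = -7/9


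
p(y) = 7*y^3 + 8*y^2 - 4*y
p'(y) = 21*y^2 + 16*y - 4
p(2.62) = 170.33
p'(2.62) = 182.07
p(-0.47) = 2.92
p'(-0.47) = -6.88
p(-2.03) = -17.47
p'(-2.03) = 50.06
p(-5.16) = -728.07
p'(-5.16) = 472.58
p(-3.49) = -186.16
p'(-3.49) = 195.94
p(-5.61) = -961.69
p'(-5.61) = 567.15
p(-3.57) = -202.26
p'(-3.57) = 206.52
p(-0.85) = 4.88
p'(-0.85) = -2.43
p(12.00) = 13200.00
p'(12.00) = 3212.00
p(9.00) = 5715.00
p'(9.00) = 1841.00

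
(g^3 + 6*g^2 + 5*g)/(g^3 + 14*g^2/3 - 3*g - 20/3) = 3*g/(3*g - 4)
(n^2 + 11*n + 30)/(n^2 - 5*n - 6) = (n^2 + 11*n + 30)/(n^2 - 5*n - 6)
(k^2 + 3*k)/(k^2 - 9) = k/(k - 3)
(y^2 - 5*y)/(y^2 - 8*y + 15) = y/(y - 3)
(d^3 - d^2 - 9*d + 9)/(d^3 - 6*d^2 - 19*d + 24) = (d - 3)/(d - 8)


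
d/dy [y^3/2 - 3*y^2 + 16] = 3*y*(y - 4)/2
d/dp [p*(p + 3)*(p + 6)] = 3*p^2 + 18*p + 18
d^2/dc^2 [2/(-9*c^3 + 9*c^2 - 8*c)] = 4*(9*c*(3*c - 1)*(9*c^2 - 9*c + 8) - (27*c^2 - 18*c + 8)^2)/(c^3*(9*c^2 - 9*c + 8)^3)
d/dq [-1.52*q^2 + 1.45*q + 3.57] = 1.45 - 3.04*q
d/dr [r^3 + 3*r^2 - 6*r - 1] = 3*r^2 + 6*r - 6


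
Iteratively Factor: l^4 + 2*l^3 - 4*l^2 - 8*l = (l)*(l^3 + 2*l^2 - 4*l - 8) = l*(l + 2)*(l^2 - 4) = l*(l - 2)*(l + 2)*(l + 2)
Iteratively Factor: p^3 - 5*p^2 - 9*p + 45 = (p + 3)*(p^2 - 8*p + 15) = (p - 5)*(p + 3)*(p - 3)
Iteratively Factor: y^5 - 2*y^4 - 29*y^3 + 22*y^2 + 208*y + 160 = (y - 5)*(y^4 + 3*y^3 - 14*y^2 - 48*y - 32) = (y - 5)*(y + 1)*(y^3 + 2*y^2 - 16*y - 32) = (y - 5)*(y - 4)*(y + 1)*(y^2 + 6*y + 8) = (y - 5)*(y - 4)*(y + 1)*(y + 2)*(y + 4)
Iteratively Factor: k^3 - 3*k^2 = (k - 3)*(k^2) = k*(k - 3)*(k)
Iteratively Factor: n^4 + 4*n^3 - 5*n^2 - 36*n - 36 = (n + 2)*(n^3 + 2*n^2 - 9*n - 18) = (n + 2)*(n + 3)*(n^2 - n - 6) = (n - 3)*(n + 2)*(n + 3)*(n + 2)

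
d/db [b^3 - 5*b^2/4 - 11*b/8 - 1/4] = 3*b^2 - 5*b/2 - 11/8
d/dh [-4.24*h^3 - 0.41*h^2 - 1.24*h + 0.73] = -12.72*h^2 - 0.82*h - 1.24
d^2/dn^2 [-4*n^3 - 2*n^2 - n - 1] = -24*n - 4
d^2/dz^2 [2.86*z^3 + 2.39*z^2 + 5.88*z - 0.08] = 17.16*z + 4.78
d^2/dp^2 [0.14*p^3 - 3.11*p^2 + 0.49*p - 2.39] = 0.84*p - 6.22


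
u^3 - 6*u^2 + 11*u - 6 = (u - 3)*(u - 2)*(u - 1)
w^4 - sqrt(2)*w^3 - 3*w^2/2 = w^2*(w - 3*sqrt(2)/2)*(w + sqrt(2)/2)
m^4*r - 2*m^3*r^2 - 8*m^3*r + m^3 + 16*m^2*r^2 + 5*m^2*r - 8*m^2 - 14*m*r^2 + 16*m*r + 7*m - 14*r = (m - 7)*(m - 1)*(m - 2*r)*(m*r + 1)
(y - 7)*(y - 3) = y^2 - 10*y + 21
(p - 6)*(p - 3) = p^2 - 9*p + 18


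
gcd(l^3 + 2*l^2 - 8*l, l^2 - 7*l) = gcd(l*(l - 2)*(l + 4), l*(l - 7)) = l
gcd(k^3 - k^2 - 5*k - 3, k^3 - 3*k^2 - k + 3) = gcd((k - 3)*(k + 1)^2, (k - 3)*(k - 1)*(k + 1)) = k^2 - 2*k - 3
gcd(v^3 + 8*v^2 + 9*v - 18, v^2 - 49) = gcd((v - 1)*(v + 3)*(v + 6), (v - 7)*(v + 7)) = 1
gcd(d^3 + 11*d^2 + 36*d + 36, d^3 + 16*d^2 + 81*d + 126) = d^2 + 9*d + 18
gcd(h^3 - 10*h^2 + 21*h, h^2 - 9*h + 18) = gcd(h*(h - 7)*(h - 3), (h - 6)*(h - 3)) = h - 3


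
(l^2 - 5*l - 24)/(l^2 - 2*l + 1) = (l^2 - 5*l - 24)/(l^2 - 2*l + 1)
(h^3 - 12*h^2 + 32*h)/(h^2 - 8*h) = h - 4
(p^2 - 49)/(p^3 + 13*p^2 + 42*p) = (p - 7)/(p*(p + 6))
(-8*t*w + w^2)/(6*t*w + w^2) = (-8*t + w)/(6*t + w)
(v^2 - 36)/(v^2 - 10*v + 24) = (v + 6)/(v - 4)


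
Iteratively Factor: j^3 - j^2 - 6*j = (j + 2)*(j^2 - 3*j) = j*(j + 2)*(j - 3)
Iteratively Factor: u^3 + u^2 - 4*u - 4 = (u - 2)*(u^2 + 3*u + 2) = (u - 2)*(u + 1)*(u + 2)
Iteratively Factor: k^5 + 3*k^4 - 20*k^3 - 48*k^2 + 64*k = (k - 1)*(k^4 + 4*k^3 - 16*k^2 - 64*k) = k*(k - 1)*(k^3 + 4*k^2 - 16*k - 64) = k*(k - 1)*(k + 4)*(k^2 - 16) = k*(k - 4)*(k - 1)*(k + 4)*(k + 4)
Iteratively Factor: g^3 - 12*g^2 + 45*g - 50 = (g - 5)*(g^2 - 7*g + 10) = (g - 5)*(g - 2)*(g - 5)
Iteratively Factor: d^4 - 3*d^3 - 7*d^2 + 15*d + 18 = (d + 2)*(d^3 - 5*d^2 + 3*d + 9) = (d - 3)*(d + 2)*(d^2 - 2*d - 3) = (d - 3)*(d + 1)*(d + 2)*(d - 3)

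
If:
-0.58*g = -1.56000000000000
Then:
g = 2.69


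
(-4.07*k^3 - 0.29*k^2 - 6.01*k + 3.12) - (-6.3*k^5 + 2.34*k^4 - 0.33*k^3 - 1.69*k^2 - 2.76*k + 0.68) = 6.3*k^5 - 2.34*k^4 - 3.74*k^3 + 1.4*k^2 - 3.25*k + 2.44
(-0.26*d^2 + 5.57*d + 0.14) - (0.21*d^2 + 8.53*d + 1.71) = -0.47*d^2 - 2.96*d - 1.57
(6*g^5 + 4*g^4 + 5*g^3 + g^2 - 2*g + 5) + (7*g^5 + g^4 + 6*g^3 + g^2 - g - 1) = 13*g^5 + 5*g^4 + 11*g^3 + 2*g^2 - 3*g + 4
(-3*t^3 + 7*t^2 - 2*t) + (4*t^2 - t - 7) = -3*t^3 + 11*t^2 - 3*t - 7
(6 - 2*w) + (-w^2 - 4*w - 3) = -w^2 - 6*w + 3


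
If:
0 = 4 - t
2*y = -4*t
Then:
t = 4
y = -8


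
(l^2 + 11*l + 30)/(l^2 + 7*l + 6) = (l + 5)/(l + 1)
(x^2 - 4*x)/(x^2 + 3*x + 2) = x*(x - 4)/(x^2 + 3*x + 2)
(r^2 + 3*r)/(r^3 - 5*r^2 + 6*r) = (r + 3)/(r^2 - 5*r + 6)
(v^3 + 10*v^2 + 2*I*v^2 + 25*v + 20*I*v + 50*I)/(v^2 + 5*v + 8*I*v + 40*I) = (v^2 + v*(5 + 2*I) + 10*I)/(v + 8*I)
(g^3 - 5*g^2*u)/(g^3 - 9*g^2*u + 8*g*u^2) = g*(g - 5*u)/(g^2 - 9*g*u + 8*u^2)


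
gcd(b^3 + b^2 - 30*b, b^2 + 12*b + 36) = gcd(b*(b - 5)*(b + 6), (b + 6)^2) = b + 6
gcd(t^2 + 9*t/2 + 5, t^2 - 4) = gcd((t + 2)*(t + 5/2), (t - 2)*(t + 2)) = t + 2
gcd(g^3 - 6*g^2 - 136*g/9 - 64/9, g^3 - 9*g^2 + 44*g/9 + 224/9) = g^2 - 20*g/3 - 32/3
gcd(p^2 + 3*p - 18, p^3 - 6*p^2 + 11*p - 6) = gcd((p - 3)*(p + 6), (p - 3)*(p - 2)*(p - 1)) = p - 3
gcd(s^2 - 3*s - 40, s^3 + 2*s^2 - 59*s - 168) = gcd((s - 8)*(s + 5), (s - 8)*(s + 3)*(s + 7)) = s - 8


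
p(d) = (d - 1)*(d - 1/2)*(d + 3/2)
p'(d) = (d - 1)*(d - 1/2) + (d - 1)*(d + 3/2) + (d - 1/2)*(d + 3/2) = 3*d^2 - 7/4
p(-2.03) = -4.06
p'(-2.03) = 10.61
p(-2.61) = -12.46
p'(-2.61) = 18.69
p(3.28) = 30.30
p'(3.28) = 30.53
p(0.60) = -0.08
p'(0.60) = -0.67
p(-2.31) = -7.53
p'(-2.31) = 14.26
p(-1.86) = -2.43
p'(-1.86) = 8.63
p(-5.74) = -178.32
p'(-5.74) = 97.09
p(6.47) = 260.27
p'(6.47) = 123.83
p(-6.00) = -204.75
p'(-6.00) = 106.25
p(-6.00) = -204.75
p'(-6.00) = 106.25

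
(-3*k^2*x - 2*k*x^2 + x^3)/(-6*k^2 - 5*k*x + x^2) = x*(-3*k + x)/(-6*k + x)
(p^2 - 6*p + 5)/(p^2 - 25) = (p - 1)/(p + 5)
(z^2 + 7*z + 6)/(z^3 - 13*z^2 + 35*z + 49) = (z + 6)/(z^2 - 14*z + 49)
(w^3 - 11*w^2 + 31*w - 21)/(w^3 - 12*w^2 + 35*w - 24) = (w - 7)/(w - 8)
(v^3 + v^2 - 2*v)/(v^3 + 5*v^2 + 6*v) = (v - 1)/(v + 3)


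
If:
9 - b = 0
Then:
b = 9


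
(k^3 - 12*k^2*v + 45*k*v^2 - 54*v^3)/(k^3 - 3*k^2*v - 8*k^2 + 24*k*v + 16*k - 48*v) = (k^2 - 9*k*v + 18*v^2)/(k^2 - 8*k + 16)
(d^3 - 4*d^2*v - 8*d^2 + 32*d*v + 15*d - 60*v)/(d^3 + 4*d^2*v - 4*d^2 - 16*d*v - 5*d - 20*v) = (d^2 - 4*d*v - 3*d + 12*v)/(d^2 + 4*d*v + d + 4*v)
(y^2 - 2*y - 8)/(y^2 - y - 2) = (-y^2 + 2*y + 8)/(-y^2 + y + 2)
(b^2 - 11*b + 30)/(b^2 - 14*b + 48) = (b - 5)/(b - 8)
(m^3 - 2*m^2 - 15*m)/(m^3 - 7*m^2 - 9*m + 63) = m*(m - 5)/(m^2 - 10*m + 21)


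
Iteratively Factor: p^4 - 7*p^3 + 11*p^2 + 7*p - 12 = (p - 4)*(p^3 - 3*p^2 - p + 3) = (p - 4)*(p - 1)*(p^2 - 2*p - 3) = (p - 4)*(p - 3)*(p - 1)*(p + 1)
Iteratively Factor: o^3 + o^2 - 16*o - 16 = (o - 4)*(o^2 + 5*o + 4) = (o - 4)*(o + 4)*(o + 1)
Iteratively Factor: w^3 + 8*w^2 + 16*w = (w)*(w^2 + 8*w + 16) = w*(w + 4)*(w + 4)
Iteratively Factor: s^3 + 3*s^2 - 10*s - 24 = (s - 3)*(s^2 + 6*s + 8) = (s - 3)*(s + 4)*(s + 2)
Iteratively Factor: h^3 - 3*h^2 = (h)*(h^2 - 3*h) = h*(h - 3)*(h)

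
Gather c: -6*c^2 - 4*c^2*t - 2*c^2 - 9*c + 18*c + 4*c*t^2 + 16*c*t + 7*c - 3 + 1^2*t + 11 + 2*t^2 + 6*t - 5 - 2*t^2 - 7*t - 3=c^2*(-4*t - 8) + c*(4*t^2 + 16*t + 16)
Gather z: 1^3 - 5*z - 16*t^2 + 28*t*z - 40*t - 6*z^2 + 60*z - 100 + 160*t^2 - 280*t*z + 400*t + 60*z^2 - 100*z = 144*t^2 + 360*t + 54*z^2 + z*(-252*t - 45) - 99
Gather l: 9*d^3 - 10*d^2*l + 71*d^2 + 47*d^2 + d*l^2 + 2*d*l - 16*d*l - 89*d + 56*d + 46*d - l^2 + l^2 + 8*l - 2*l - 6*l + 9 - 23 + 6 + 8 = 9*d^3 + 118*d^2 + d*l^2 + 13*d + l*(-10*d^2 - 14*d)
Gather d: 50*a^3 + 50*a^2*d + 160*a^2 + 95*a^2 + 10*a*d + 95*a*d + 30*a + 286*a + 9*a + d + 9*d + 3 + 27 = 50*a^3 + 255*a^2 + 325*a + d*(50*a^2 + 105*a + 10) + 30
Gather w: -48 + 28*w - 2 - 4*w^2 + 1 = -4*w^2 + 28*w - 49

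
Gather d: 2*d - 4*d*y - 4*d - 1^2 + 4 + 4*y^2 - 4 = d*(-4*y - 2) + 4*y^2 - 1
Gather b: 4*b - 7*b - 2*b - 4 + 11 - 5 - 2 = -5*b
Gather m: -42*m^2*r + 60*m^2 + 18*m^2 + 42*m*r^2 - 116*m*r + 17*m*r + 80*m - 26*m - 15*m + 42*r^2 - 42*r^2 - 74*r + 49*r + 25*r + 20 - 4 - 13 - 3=m^2*(78 - 42*r) + m*(42*r^2 - 99*r + 39)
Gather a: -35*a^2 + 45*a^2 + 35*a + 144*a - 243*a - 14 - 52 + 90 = 10*a^2 - 64*a + 24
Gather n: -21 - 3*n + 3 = -3*n - 18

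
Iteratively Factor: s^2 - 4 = (s + 2)*(s - 2)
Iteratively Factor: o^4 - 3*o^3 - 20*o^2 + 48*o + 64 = (o - 4)*(o^3 + o^2 - 16*o - 16) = (o - 4)*(o + 4)*(o^2 - 3*o - 4) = (o - 4)^2*(o + 4)*(o + 1)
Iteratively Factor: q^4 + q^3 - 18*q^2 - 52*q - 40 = (q + 2)*(q^3 - q^2 - 16*q - 20) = (q + 2)^2*(q^2 - 3*q - 10) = (q - 5)*(q + 2)^2*(q + 2)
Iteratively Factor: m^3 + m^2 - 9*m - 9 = (m + 3)*(m^2 - 2*m - 3) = (m - 3)*(m + 3)*(m + 1)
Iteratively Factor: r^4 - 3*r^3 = (r)*(r^3 - 3*r^2) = r^2*(r^2 - 3*r) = r^3*(r - 3)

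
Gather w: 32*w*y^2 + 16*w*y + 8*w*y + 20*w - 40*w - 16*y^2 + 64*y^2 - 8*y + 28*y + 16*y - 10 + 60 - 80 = w*(32*y^2 + 24*y - 20) + 48*y^2 + 36*y - 30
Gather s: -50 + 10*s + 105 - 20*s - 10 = 45 - 10*s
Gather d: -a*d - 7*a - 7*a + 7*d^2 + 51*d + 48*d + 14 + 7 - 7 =-14*a + 7*d^2 + d*(99 - a) + 14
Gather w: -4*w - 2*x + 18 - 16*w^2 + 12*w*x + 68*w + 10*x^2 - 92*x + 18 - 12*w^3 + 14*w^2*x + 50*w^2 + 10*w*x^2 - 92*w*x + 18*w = -12*w^3 + w^2*(14*x + 34) + w*(10*x^2 - 80*x + 82) + 10*x^2 - 94*x + 36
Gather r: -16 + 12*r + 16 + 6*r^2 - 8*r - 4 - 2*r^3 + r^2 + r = -2*r^3 + 7*r^2 + 5*r - 4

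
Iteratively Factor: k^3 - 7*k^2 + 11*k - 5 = (k - 5)*(k^2 - 2*k + 1) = (k - 5)*(k - 1)*(k - 1)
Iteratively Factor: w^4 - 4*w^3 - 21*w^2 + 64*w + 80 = (w + 1)*(w^3 - 5*w^2 - 16*w + 80) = (w - 4)*(w + 1)*(w^2 - w - 20) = (w - 4)*(w + 1)*(w + 4)*(w - 5)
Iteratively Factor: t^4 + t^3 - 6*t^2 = (t + 3)*(t^3 - 2*t^2) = t*(t + 3)*(t^2 - 2*t) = t*(t - 2)*(t + 3)*(t)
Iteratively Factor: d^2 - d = (d - 1)*(d)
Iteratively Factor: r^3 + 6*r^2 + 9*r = (r)*(r^2 + 6*r + 9) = r*(r + 3)*(r + 3)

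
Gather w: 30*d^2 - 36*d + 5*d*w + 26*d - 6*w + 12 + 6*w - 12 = 30*d^2 + 5*d*w - 10*d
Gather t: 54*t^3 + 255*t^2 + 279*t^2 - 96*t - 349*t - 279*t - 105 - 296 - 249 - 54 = 54*t^3 + 534*t^2 - 724*t - 704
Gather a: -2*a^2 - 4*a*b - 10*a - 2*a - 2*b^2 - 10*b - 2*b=-2*a^2 + a*(-4*b - 12) - 2*b^2 - 12*b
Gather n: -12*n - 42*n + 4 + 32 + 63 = 99 - 54*n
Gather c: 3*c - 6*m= 3*c - 6*m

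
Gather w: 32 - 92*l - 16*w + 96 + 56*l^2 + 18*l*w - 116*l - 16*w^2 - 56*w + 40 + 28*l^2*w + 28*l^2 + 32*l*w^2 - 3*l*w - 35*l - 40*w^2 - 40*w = 84*l^2 - 243*l + w^2*(32*l - 56) + w*(28*l^2 + 15*l - 112) + 168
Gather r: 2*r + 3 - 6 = 2*r - 3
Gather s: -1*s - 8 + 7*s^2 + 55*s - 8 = 7*s^2 + 54*s - 16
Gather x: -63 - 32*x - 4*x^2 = -4*x^2 - 32*x - 63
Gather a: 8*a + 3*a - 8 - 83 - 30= 11*a - 121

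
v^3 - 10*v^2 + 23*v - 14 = (v - 7)*(v - 2)*(v - 1)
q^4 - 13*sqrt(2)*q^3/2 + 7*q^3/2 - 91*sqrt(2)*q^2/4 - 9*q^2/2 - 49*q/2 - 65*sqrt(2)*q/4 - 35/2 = (q + 1)*(q + 5/2)*(q - 7*sqrt(2))*(q + sqrt(2)/2)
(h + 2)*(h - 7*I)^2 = h^3 + 2*h^2 - 14*I*h^2 - 49*h - 28*I*h - 98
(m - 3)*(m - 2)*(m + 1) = m^3 - 4*m^2 + m + 6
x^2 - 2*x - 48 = (x - 8)*(x + 6)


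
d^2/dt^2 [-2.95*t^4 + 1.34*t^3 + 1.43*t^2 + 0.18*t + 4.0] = -35.4*t^2 + 8.04*t + 2.86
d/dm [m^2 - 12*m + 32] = 2*m - 12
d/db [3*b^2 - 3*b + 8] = 6*b - 3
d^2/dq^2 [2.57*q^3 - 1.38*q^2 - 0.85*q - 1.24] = 15.42*q - 2.76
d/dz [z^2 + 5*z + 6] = 2*z + 5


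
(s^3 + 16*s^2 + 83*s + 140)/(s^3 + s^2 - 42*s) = (s^2 + 9*s + 20)/(s*(s - 6))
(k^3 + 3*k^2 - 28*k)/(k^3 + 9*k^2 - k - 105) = k*(k - 4)/(k^2 + 2*k - 15)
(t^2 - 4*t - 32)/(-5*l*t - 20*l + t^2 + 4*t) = (t - 8)/(-5*l + t)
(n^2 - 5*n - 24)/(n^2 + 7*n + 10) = (n^2 - 5*n - 24)/(n^2 + 7*n + 10)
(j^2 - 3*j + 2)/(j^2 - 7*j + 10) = (j - 1)/(j - 5)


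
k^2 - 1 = (k - 1)*(k + 1)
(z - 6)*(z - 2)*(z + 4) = z^3 - 4*z^2 - 20*z + 48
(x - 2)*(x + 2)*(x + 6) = x^3 + 6*x^2 - 4*x - 24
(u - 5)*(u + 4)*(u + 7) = u^3 + 6*u^2 - 27*u - 140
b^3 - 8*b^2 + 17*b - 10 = (b - 5)*(b - 2)*(b - 1)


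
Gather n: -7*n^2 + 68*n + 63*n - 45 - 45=-7*n^2 + 131*n - 90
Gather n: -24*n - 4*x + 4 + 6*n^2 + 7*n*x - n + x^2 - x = 6*n^2 + n*(7*x - 25) + x^2 - 5*x + 4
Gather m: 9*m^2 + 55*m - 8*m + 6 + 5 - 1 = 9*m^2 + 47*m + 10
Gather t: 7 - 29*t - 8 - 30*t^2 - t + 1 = -30*t^2 - 30*t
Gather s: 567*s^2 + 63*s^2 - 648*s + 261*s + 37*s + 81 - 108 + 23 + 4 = 630*s^2 - 350*s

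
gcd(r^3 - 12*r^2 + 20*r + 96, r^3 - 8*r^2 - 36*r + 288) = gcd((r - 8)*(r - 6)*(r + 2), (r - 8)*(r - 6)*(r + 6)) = r^2 - 14*r + 48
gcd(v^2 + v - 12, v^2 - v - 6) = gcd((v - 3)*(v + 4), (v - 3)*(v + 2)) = v - 3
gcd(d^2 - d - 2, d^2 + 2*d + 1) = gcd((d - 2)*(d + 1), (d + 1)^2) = d + 1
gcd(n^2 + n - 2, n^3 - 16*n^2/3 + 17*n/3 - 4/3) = n - 1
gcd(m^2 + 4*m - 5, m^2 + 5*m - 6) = m - 1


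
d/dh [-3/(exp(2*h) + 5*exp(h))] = 3*(2*exp(h) + 5)*exp(-h)/(exp(h) + 5)^2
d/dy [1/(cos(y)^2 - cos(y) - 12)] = (2*cos(y) - 1)*sin(y)/(sin(y)^2 + cos(y) + 11)^2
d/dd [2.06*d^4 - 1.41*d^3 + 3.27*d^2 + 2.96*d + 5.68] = 8.24*d^3 - 4.23*d^2 + 6.54*d + 2.96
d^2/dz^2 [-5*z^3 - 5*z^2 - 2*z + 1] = -30*z - 10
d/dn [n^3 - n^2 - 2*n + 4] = 3*n^2 - 2*n - 2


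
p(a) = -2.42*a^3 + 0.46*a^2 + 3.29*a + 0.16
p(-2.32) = 25.22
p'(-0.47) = 1.25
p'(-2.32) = -37.92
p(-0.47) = -1.03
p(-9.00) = 1771.99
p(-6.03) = 527.65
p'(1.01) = -3.19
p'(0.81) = -0.73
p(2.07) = -12.52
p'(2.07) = -25.91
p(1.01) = 1.46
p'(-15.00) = -1644.01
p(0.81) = 1.84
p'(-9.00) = -593.05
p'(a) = -7.26*a^2 + 0.92*a + 3.29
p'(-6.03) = -266.24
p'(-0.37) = 1.96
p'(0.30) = 2.91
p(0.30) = 1.12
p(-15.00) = 8221.81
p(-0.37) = -0.87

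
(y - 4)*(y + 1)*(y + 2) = y^3 - y^2 - 10*y - 8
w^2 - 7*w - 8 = (w - 8)*(w + 1)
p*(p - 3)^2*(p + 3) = p^4 - 3*p^3 - 9*p^2 + 27*p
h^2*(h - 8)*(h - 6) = h^4 - 14*h^3 + 48*h^2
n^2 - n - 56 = (n - 8)*(n + 7)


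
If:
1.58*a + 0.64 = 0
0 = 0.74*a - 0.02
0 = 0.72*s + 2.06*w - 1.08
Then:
No Solution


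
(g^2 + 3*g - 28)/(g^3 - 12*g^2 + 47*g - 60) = (g + 7)/(g^2 - 8*g + 15)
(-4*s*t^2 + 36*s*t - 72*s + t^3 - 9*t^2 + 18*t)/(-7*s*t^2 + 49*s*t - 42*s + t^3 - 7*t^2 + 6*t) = (4*s*t - 12*s - t^2 + 3*t)/(7*s*t - 7*s - t^2 + t)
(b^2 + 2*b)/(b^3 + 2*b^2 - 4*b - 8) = b/(b^2 - 4)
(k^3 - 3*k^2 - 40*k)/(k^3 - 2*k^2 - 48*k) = (k + 5)/(k + 6)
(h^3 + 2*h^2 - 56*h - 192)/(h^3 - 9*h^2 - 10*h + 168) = (h^2 - 2*h - 48)/(h^2 - 13*h + 42)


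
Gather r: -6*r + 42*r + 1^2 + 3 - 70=36*r - 66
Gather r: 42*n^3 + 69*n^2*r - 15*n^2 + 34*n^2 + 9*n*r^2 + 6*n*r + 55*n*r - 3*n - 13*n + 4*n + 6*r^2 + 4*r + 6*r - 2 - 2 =42*n^3 + 19*n^2 - 12*n + r^2*(9*n + 6) + r*(69*n^2 + 61*n + 10) - 4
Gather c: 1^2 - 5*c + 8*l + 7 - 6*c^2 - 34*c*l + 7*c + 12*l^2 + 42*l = -6*c^2 + c*(2 - 34*l) + 12*l^2 + 50*l + 8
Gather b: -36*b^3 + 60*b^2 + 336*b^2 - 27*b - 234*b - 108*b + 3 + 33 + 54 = -36*b^3 + 396*b^2 - 369*b + 90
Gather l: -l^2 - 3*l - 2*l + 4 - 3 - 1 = -l^2 - 5*l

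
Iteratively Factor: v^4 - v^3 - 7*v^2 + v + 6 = (v - 3)*(v^3 + 2*v^2 - v - 2) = (v - 3)*(v + 2)*(v^2 - 1) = (v - 3)*(v + 1)*(v + 2)*(v - 1)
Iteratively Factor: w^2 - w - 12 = (w - 4)*(w + 3)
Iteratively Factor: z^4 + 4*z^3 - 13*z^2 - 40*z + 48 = (z - 3)*(z^3 + 7*z^2 + 8*z - 16) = (z - 3)*(z + 4)*(z^2 + 3*z - 4) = (z - 3)*(z + 4)^2*(z - 1)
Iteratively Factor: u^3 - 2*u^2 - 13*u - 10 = (u + 2)*(u^2 - 4*u - 5) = (u - 5)*(u + 2)*(u + 1)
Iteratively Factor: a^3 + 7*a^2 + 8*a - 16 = (a - 1)*(a^2 + 8*a + 16) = (a - 1)*(a + 4)*(a + 4)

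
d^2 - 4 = (d - 2)*(d + 2)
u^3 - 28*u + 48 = (u - 4)*(u - 2)*(u + 6)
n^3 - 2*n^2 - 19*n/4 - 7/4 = (n - 7/2)*(n + 1/2)*(n + 1)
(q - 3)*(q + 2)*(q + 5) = q^3 + 4*q^2 - 11*q - 30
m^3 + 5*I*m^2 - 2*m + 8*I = (m - I)*(m + 2*I)*(m + 4*I)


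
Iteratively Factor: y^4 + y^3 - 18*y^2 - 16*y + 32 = (y + 4)*(y^3 - 3*y^2 - 6*y + 8) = (y - 1)*(y + 4)*(y^2 - 2*y - 8) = (y - 4)*(y - 1)*(y + 4)*(y + 2)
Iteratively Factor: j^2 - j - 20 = (j + 4)*(j - 5)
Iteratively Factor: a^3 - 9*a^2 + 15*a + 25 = (a - 5)*(a^2 - 4*a - 5) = (a - 5)*(a + 1)*(a - 5)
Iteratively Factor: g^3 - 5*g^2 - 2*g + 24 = (g - 3)*(g^2 - 2*g - 8) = (g - 3)*(g + 2)*(g - 4)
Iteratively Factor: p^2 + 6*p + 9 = (p + 3)*(p + 3)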